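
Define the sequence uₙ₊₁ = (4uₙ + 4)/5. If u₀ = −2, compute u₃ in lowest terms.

u₁ = (4·(−2) + 4)/5 = −4/5.
u₂ = (4·(−4/5) + 4)/5 = 4/25.
u₃ = (4·(4/25) + 4)/5 = 116/125.

116/125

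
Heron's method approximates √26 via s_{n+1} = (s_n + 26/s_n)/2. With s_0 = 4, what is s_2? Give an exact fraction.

s_1 = (4 + 26/4)/2 = 21/4.
s_2 = (21/4 + 26/(21/4))/2 = 857/168.

857/168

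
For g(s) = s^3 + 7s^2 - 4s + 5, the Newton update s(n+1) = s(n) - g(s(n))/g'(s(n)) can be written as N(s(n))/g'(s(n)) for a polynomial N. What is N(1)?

4

g'(s) = 3s^2 + 14s - 4.
N(s) = s·g'(s) - g(s) = s·(3s^2 + 14s - 4) - (s^3 + 7s^2 - 4s + 5) = 2s^3 + 7s^2 - 5.
N(1) = 4.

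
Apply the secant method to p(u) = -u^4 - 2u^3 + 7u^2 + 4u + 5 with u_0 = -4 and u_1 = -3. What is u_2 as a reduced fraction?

-197/56

p(-4) = -27, p(-3) = 29. u_2 = (-3) - 29·((-3) - (-4))/(29 - (-27)) = -197/56.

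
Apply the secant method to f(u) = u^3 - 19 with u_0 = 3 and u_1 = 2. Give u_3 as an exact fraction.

f(3) = 8, f(2) = -11. u_2 = 2 - (-11)·(2 - 3)/((-11) - 8) = 49/19.
f(2) = -11, f(49/19) = -12672/6859. u_3 = (49/19) - (-12672/6859)·((49/19) - 2)/((-12672/6859) - (-11)) = 15385/5707.

15385/5707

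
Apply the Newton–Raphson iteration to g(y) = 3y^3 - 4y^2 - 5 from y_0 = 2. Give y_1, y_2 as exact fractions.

y_1 = 37/20, y_2 = 117199/64010

g'(y) = 9y^2 - 8y.
g(2) = 3, g'(2) = 20, so y_1 = 2 - 3/20 = 37/20.
g(37/20) = 2439/8000, g'(37/20) = 6401/400, so y_2 = (37/20) - (2439/8000)/(6401/400) = 117199/64010.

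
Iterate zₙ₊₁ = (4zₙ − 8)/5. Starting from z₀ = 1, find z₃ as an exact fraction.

z₁ = (4·1 − 8)/5 = −4/5.
z₂ = (4·(−4/5) − 8)/5 = −56/25.
z₃ = (4·(−56/25) − 8)/5 = −424/125.

−424/125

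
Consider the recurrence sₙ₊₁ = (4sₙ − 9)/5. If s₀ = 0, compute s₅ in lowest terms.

s₁ = (4·0 − 9)/5 = −9/5.
s₂ = (4·(−9/5) − 9)/5 = −81/25.
s₃ = (4·(−81/25) − 9)/5 = −549/125.
s₄ = (4·(−549/125) − 9)/5 = −3321/625.
s₅ = (4·(−3321/625) − 9)/5 = −18909/3125.

−18909/3125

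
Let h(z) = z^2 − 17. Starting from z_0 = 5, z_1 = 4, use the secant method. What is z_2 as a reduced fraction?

37/9

h(5) = 8, h(4) = −1. z_2 = 4 − (−1)·(4 − 5)/((−1) − 8) = 37/9.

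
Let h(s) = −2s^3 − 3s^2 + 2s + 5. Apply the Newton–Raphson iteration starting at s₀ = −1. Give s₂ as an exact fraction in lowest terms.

h'(s) = −6s^2 − 6s + 2.
h(−1) = 2, h'(−1) = 2, so s₁ = (−1) − 2/2 = −2.
h(−2) = 5, h'(−2) = −10, so s₂ = (−2) − 5/(−10) = −3/2.

−3/2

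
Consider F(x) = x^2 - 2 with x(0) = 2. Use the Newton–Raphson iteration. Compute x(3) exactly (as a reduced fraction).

F'(x) = 2x.
F(2) = 2, F'(2) = 4, so x(1) = 2 - 2/4 = 3/2.
F(3/2) = 1/4, F'(3/2) = 3, so x(2) = (3/2) - (1/4)/3 = 17/12.
F(17/12) = 1/144, F'(17/12) = 17/6, so x(3) = (17/12) - (1/144)/(17/6) = 577/408.

577/408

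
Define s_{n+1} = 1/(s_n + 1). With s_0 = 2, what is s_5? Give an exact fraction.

s_1 = 1/(2 + 1) = 1/3.
s_2 = 1/(1/3 + 1) = 3/4.
s_3 = 1/(3/4 + 1) = 4/7.
s_4 = 1/(4/7 + 1) = 7/11.
s_5 = 1/(7/11 + 1) = 11/18.

11/18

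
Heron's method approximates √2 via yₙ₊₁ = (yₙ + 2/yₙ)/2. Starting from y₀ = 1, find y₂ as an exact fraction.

17/12

y₁ = (1 + 2/1)/2 = 3/2.
y₂ = (3/2 + 2/(3/2))/2 = 17/12.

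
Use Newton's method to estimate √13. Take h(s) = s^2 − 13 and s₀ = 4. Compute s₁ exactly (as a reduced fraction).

29/8

h'(s) = 2s.
h(4) = 3, h'(4) = 8, so s₁ = 4 − 3/8 = 29/8.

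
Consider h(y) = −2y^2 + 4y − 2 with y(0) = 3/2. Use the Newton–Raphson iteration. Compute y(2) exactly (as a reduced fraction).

h'(y) = −4y + 4.
h(3/2) = −1/2, h'(3/2) = −2, so y(1) = (3/2) − (−1/2)/(−2) = 5/4.
h(5/4) = −1/8, h'(5/4) = −1, so y(2) = (5/4) − (−1/8)/(−1) = 9/8.

9/8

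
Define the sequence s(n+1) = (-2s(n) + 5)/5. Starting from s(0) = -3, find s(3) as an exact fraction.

119/125

s(1) = (-2·(-3) + 5)/5 = 11/5.
s(2) = (-2·(11/5) + 5)/5 = 3/25.
s(3) = (-2·(3/25) + 5)/5 = 119/125.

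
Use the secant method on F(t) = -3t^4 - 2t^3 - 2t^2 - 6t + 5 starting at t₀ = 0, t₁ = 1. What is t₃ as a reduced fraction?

F(0) = 5, F(1) = -8. t₂ = 1 - (-8)·(1 - 0)/((-8) - 5) = 5/13.
F(1) = -8, F(5/13) = 63320/28561. t₃ = (5/13) - (63320/28561)·((5/13) - 1)/((63320/28561) - (-8)) = 4725/9119.

4725/9119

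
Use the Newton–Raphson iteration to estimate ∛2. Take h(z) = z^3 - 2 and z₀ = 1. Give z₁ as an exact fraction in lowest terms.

h'(z) = 3z^2.
h(1) = -1, h'(1) = 3, so z₁ = 1 - (-1)/3 = 4/3.

4/3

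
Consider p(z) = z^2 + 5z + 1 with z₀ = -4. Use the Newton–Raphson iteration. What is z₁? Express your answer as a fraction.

p'(z) = 2z + 5.
p(-4) = -3, p'(-4) = -3, so z₁ = (-4) - (-3)/(-3) = -5.

-5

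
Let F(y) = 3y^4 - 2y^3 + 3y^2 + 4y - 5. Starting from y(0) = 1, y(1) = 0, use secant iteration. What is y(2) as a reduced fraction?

F(1) = 3, F(0) = -5. y(2) = 0 - (-5)·(0 - 1)/((-5) - 3) = 5/8.

5/8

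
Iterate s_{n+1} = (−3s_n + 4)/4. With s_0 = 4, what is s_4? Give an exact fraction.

s_1 = (−3·4 + 4)/4 = −2.
s_2 = (−3·(−2) + 4)/4 = 5/2.
s_3 = (−3·(5/2) + 4)/4 = −7/8.
s_4 = (−3·(−7/8) + 4)/4 = 53/32.

53/32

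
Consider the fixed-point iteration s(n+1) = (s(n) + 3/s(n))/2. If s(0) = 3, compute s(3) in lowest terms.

97/56

s(1) = (3 + 3/3)/2 = 2.
s(2) = (2 + 3/2)/2 = 7/4.
s(3) = (7/4 + 3/(7/4))/2 = 97/56.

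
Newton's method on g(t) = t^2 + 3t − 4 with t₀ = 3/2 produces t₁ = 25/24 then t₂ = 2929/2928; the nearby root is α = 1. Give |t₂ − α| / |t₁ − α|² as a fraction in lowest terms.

12/61

t₁ − α = 25/24 − 1 = 1/24, so |t₁ − α| = 1/24.
t₂ − α = 2929/2928 − 1 = 1/2928, so |t₂ − α| = 1/2928.
|t₁ − α|² = 1/576.
Ratio = (1/2928) / (1/576) = 12/61.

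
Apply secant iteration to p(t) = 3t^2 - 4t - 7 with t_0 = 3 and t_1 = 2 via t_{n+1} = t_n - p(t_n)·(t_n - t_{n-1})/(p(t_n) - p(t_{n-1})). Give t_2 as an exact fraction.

25/11

p(3) = 8, p(2) = -3. t_2 = 2 - (-3)·(2 - 3)/((-3) - 8) = 25/11.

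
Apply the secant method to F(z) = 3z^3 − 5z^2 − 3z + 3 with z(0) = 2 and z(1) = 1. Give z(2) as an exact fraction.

F(2) = 1, F(1) = −2. z(2) = 1 − (−2)·(1 − 2)/((−2) − 1) = 5/3.

5/3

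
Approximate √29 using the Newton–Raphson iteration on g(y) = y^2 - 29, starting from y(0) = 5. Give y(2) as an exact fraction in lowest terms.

727/135

g'(y) = 2y.
g(5) = -4, g'(5) = 10, so y(1) = 5 - (-4)/10 = 27/5.
g(27/5) = 4/25, g'(27/5) = 54/5, so y(2) = (27/5) - (4/25)/(54/5) = 727/135.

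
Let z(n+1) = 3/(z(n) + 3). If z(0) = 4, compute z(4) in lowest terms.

z(1) = 3/(4 + 3) = 3/7.
z(2) = 3/(3/7 + 3) = 7/8.
z(3) = 3/(7/8 + 3) = 24/31.
z(4) = 3/(24/31 + 3) = 31/39.

31/39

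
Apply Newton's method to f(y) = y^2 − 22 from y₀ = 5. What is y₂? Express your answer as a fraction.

f'(y) = 2y.
f(5) = 3, f'(5) = 10, so y₁ = 5 − 3/10 = 47/10.
f(47/10) = 9/100, f'(47/10) = 47/5, so y₂ = (47/10) − (9/100)/(47/5) = 4409/940.

4409/940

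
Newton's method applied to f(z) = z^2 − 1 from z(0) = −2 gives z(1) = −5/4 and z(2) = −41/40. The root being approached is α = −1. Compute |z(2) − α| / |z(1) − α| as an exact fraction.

z(1) − α = −5/4 − (−1) = −5/4 + 1 = −1/4, so |z(1) − α| = 1/4.
z(2) − α = −41/40 − (−1) = −41/40 + 1 = −1/40, so |z(2) − α| = 1/40.
Ratio = (1/40) / (1/4) = 1/10.

1/10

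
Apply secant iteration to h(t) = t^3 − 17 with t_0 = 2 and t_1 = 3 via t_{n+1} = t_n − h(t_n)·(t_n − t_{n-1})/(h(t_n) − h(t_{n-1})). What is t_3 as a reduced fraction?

h(2) = −9, h(3) = 10. t_2 = 3 − 10·(3 − 2)/(10 − (−9)) = 47/19.
h(3) = 10, h(47/19) = −12780/6859. t_3 = (47/19) − (−12780/6859)·((47/19) − 3)/((−12780/6859) − 10) = 20801/8137.

20801/8137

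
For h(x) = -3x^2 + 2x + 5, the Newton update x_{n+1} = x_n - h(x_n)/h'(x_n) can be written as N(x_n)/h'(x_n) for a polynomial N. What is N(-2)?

h'(x) = -6x + 2.
N(x) = x·h'(x) - h(x) = x·(-6x + 2) - (-3x^2 + 2x + 5) = -3x^2 - 5.
N(-2) = -17.

-17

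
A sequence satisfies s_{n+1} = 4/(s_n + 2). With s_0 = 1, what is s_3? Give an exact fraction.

s_1 = 4/(1 + 2) = 4/3.
s_2 = 4/(4/3 + 2) = 6/5.
s_3 = 4/(6/5 + 2) = 5/4.

5/4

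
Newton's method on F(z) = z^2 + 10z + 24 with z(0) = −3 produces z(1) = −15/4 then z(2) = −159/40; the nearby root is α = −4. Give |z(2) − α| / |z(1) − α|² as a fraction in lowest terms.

z(1) − α = −15/4 − (−4) = −15/4 + 4 = 1/4, so |z(1) − α| = 1/4.
z(2) − α = −159/40 − (−4) = −159/40 + 4 = 1/40, so |z(2) − α| = 1/40.
|z(1) − α|² = 1/16.
Ratio = (1/40) / (1/16) = 2/5.

2/5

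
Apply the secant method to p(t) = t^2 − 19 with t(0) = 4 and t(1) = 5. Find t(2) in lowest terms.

p(4) = −3, p(5) = 6. t(2) = 5 − 6·(5 − 4)/(6 − (−3)) = 13/3.

13/3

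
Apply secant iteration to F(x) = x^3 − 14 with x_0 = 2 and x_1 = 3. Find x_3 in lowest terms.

18386/7693

F(2) = −6, F(3) = 13. x_2 = 3 − 13·(3 − 2)/(13 − (−6)) = 44/19.
F(3) = 13, F(44/19) = −10842/6859. x_3 = (44/19) − (−10842/6859)·((44/19) − 3)/((−10842/6859) − 13) = 18386/7693.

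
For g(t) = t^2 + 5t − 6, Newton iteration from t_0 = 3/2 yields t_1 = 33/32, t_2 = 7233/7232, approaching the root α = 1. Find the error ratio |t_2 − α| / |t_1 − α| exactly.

1/226

t_1 − α = 33/32 − 1 = 1/32, so |t_1 − α| = 1/32.
t_2 − α = 7233/7232 − 1 = 1/7232, so |t_2 − α| = 1/7232.
Ratio = (1/7232) / (1/32) = 1/226.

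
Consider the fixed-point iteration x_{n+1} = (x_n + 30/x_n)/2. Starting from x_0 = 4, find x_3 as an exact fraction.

x_1 = (4 + 30/4)/2 = 23/4.
x_2 = (23/4 + 30/(23/4))/2 = 1009/184.
x_3 = (1009/184 + 30/(1009/184))/2 = 2033761/371312.

2033761/371312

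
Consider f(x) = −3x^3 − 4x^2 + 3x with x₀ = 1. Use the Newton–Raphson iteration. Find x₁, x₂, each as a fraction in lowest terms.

x₁ = 5/7, x₂ = 725/1253

f'(x) = −9x^2 − 8x + 3.
f(1) = −4, f'(1) = −14, so x₁ = 1 − (−4)/(−14) = 5/7.
f(5/7) = −340/343, f'(5/7) = −358/49, so x₂ = (5/7) − (−340/343)/(−358/49) = 725/1253.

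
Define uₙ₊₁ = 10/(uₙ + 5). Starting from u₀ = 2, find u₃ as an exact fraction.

90/59

u₁ = 10/(2 + 5) = 10/7.
u₂ = 10/(10/7 + 5) = 14/9.
u₃ = 10/(14/9 + 5) = 90/59.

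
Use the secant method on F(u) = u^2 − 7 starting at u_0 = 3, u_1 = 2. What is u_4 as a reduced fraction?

799/302

F(3) = 2, F(2) = −3. u_2 = 2 − (−3)·(2 − 3)/((−3) − 2) = 13/5.
F(2) = −3, F(13/5) = −6/25. u_3 = (13/5) − (−6/25)·((13/5) − 2)/((−6/25) − (−3)) = 61/23.
F(13/5) = −6/25, F(61/23) = 18/529. u_4 = (61/23) − (18/529)·((61/23) − (13/5))/((18/529) − (−6/25)) = 799/302.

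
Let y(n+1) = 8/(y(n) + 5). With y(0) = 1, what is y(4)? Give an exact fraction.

952/747

y(1) = 8/(1 + 5) = 4/3.
y(2) = 8/(4/3 + 5) = 24/19.
y(3) = 8/(24/19 + 5) = 152/119.
y(4) = 8/(152/119 + 5) = 952/747.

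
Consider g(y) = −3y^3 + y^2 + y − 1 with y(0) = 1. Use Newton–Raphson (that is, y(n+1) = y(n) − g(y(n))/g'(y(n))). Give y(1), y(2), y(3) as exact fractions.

y(1) = 2/3, y(2) = 1/5, y(3) = 62/65

g'(y) = −9y^2 + 2y + 1.
g(1) = −2, g'(1) = −6, so y(1) = 1 − (−2)/(−6) = 2/3.
g(2/3) = −7/9, g'(2/3) = −5/3, so y(2) = (2/3) − (−7/9)/(−5/3) = 1/5.
g(1/5) = −98/125, g'(1/5) = 26/25, so y(3) = (1/5) − (−98/125)/(26/25) = 62/65.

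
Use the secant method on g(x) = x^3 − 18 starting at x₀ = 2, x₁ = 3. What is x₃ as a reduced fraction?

g(2) = −10, g(3) = 9. x₂ = 3 − 9·(3 − 2)/(9 − (−10)) = 48/19.
g(3) = 9, g(48/19) = −12870/6859. x₃ = (48/19) − (−12870/6859)·((48/19) − 3)/((−12870/6859) − 9) = 2402/921.

2402/921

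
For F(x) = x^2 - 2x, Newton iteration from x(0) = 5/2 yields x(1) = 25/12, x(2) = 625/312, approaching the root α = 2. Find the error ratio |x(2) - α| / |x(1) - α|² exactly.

x(1) - α = 25/12 - 2 = 1/12, so |x(1) - α| = 1/12.
x(2) - α = 625/312 - 2 = 1/312, so |x(2) - α| = 1/312.
|x(1) - α|² = 1/144.
Ratio = (1/312) / (1/144) = 6/13.

6/13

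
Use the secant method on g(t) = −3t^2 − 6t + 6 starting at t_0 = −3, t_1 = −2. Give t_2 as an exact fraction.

−8/3

g(−3) = −3, g(−2) = 6. t_2 = (−2) − 6·((−2) − (−3))/(6 − (−3)) = −8/3.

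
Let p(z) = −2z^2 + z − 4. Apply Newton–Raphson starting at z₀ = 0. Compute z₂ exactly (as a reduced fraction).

28/15

p'(z) = −4z + 1.
p(0) = −4, p'(0) = 1, so z₁ = 0 − (−4)/1 = 4.
p(4) = −32, p'(4) = −15, so z₂ = 4 − (−32)/(−15) = 28/15.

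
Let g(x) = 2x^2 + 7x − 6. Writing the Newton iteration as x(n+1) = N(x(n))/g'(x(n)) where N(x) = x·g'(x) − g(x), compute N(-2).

g'(x) = 4x + 7.
N(x) = x·g'(x) − g(x) = x·(4x + 7) − (2x^2 + 7x − 6) = 2x^2 + 6.
N(-2) = 14.

14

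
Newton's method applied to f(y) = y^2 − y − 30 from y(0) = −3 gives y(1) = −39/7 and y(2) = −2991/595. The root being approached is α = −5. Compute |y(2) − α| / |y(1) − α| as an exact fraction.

4/85

y(1) − α = −39/7 − (−5) = −39/7 + 5 = −4/7, so |y(1) − α| = 4/7.
y(2) − α = −2991/595 − (−5) = −2991/595 + 5 = −16/595, so |y(2) − α| = 16/595.
Ratio = (16/595) / (4/7) = 4/85.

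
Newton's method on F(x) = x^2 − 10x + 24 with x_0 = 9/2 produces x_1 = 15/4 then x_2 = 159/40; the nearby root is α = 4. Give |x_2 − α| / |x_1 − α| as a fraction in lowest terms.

1/10

x_1 − α = 15/4 − 4 = −1/4, so |x_1 − α| = 1/4.
x_2 − α = 159/40 − 4 = −1/40, so |x_2 − α| = 1/40.
Ratio = (1/40) / (1/4) = 1/10.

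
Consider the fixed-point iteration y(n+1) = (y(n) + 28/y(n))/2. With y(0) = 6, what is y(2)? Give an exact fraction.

127/24

y(1) = (6 + 28/6)/2 = 16/3.
y(2) = (16/3 + 28/(16/3))/2 = 127/24.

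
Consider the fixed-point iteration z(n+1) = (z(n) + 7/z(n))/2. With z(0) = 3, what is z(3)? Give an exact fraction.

z(1) = (3 + 7/3)/2 = 8/3.
z(2) = (8/3 + 7/(8/3))/2 = 127/48.
z(3) = (127/48 + 7/(127/48))/2 = 32257/12192.

32257/12192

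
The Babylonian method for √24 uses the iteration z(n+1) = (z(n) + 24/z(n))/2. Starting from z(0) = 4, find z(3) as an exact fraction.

4801/980

z(1) = (4 + 24/4)/2 = 5.
z(2) = (5 + 24/5)/2 = 49/10.
z(3) = (49/10 + 24/(49/10))/2 = 4801/980.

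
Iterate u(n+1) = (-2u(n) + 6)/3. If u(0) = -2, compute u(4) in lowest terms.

u(1) = (-2·(-2) + 6)/3 = 10/3.
u(2) = (-2·(10/3) + 6)/3 = -2/9.
u(3) = (-2·(-2/9) + 6)/3 = 58/27.
u(4) = (-2·(58/27) + 6)/3 = 46/81.

46/81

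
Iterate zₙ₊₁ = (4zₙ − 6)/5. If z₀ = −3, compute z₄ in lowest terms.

z₁ = (4·(−3) − 6)/5 = −18/5.
z₂ = (4·(−18/5) − 6)/5 = −102/25.
z₃ = (4·(−102/25) − 6)/5 = −558/125.
z₄ = (4·(−558/125) − 6)/5 = −2982/625.

−2982/625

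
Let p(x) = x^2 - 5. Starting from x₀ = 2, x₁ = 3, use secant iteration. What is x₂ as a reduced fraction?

11/5

p(2) = -1, p(3) = 4. x₂ = 3 - 4·(3 - 2)/(4 - (-1)) = 11/5.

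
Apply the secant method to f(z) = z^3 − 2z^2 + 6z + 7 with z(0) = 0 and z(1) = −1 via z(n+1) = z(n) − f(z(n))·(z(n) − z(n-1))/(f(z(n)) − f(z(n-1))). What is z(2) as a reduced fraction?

f(0) = 7, f(−1) = −2. z(2) = (−1) − (−2)·((−1) − 0)/((−2) − 7) = −7/9.

−7/9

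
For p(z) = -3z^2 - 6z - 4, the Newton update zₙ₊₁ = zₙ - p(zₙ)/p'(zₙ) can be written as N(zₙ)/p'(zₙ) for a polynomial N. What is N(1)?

p'(z) = -6z - 6.
N(z) = z·p'(z) - p(z) = z·(-6z - 6) - (-3z^2 - 6z - 4) = -3z^2 + 4.
N(1) = 1.

1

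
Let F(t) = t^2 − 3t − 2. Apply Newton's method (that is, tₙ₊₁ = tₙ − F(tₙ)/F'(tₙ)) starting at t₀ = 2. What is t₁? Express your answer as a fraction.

F'(t) = 2t − 3.
F(2) = −4, F'(2) = 1, so t₁ = 2 − (−4)/1 = 6.

6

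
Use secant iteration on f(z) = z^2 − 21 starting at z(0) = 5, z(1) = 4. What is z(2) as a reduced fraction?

41/9

f(5) = 4, f(4) = −5. z(2) = 4 − (−5)·(4 − 5)/((−5) − 4) = 41/9.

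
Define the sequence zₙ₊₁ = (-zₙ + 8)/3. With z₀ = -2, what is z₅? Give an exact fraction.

z₁ = (-(-2) + 8)/3 = 10/3.
z₂ = (-(10/3) + 8)/3 = 14/9.
z₃ = (-(14/9) + 8)/3 = 58/27.
z₄ = (-(58/27) + 8)/3 = 158/81.
z₅ = (-(158/81) + 8)/3 = 490/243.

490/243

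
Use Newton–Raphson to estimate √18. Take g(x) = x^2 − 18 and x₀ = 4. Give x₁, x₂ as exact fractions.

g'(x) = 2x.
g(4) = −2, g'(4) = 8, so x₁ = 4 − (−2)/8 = 17/4.
g(17/4) = 1/16, g'(17/4) = 17/2, so x₂ = (17/4) − (1/16)/(17/2) = 577/136.

x₁ = 17/4, x₂ = 577/136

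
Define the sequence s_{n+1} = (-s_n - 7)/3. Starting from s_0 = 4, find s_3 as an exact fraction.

s_1 = (-4 - 7)/3 = -11/3.
s_2 = (-(-11/3) - 7)/3 = -10/9.
s_3 = (-(-10/9) - 7)/3 = -53/27.

-53/27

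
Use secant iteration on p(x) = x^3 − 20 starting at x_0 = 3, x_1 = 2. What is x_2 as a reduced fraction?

50/19

p(3) = 7, p(2) = −12. x_2 = 2 − (−12)·(2 − 3)/((−12) − 7) = 50/19.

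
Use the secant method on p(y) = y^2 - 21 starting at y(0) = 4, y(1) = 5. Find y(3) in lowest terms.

197/43

p(4) = -5, p(5) = 4. y(2) = 5 - 4·(5 - 4)/(4 - (-5)) = 41/9.
p(5) = 4, p(41/9) = -20/81. y(3) = (41/9) - (-20/81)·((41/9) - 5)/((-20/81) - 4) = 197/43.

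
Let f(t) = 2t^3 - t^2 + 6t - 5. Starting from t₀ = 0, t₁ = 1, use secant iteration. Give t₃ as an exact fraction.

165/214

f(0) = -5, f(1) = 2. t₂ = 1 - 2·(1 - 0)/(2 - (-5)) = 5/7.
f(1) = 2, f(5/7) = -170/343. t₃ = (5/7) - (-170/343)·((5/7) - 1)/((-170/343) - 2) = 165/214.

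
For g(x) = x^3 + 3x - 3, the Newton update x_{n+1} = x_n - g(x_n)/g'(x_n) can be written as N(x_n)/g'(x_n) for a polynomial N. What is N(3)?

g'(x) = 3x^2 + 3.
N(x) = x·g'(x) - g(x) = x·(3x^2 + 3) - (x^3 + 3x - 3) = 2x^3 + 3.
N(3) = 57.

57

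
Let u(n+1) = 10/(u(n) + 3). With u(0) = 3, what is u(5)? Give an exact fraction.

u(1) = 10/(3 + 3) = 5/3.
u(2) = 10/(5/3 + 3) = 15/7.
u(3) = 10/(15/7 + 3) = 35/18.
u(4) = 10/(35/18 + 3) = 180/89.
u(5) = 10/(180/89 + 3) = 890/447.

890/447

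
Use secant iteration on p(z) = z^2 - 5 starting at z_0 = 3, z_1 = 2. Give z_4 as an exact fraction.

521/233

p(3) = 4, p(2) = -1. z_2 = 2 - (-1)·(2 - 3)/((-1) - 4) = 11/5.
p(2) = -1, p(11/5) = -4/25. z_3 = (11/5) - (-4/25)·((11/5) - 2)/((-4/25) - (-1)) = 47/21.
p(11/5) = -4/25, p(47/21) = 4/441. z_4 = (47/21) - (4/441)·((47/21) - (11/5))/((4/441) - (-4/25)) = 521/233.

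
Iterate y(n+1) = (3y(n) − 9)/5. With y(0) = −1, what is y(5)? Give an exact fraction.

−13212/3125

y(1) = (3·(−1) − 9)/5 = −12/5.
y(2) = (3·(−12/5) − 9)/5 = −81/25.
y(3) = (3·(−81/25) − 9)/5 = −468/125.
y(4) = (3·(−468/125) − 9)/5 = −2529/625.
y(5) = (3·(−2529/625) − 9)/5 = −13212/3125.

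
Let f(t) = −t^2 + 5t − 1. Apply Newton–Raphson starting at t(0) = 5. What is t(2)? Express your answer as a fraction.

f'(t) = −2t + 5.
f(5) = −1, f'(5) = −5, so t(1) = 5 − (−1)/(−5) = 24/5.
f(24/5) = −1/25, f'(24/5) = −23/5, so t(2) = (24/5) − (−1/25)/(−23/5) = 551/115.

551/115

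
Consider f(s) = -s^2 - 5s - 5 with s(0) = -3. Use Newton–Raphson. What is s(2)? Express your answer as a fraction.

f'(s) = -2s - 5.
f(-3) = 1, f'(-3) = 1, so s(1) = (-3) - 1/1 = -4.
f(-4) = -1, f'(-4) = 3, so s(2) = (-4) - (-1)/3 = -11/3.

-11/3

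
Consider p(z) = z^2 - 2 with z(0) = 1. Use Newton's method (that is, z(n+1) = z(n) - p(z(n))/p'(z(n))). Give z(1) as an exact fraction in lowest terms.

p'(z) = 2z.
p(1) = -1, p'(1) = 2, so z(1) = 1 - (-1)/2 = 3/2.

3/2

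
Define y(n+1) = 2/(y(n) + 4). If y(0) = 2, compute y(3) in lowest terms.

y(1) = 2/(2 + 4) = 1/3.
y(2) = 2/(1/3 + 4) = 6/13.
y(3) = 2/(6/13 + 4) = 13/29.

13/29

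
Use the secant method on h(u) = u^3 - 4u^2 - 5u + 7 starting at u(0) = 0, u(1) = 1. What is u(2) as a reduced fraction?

7/8

h(0) = 7, h(1) = -1. u(2) = 1 - (-1)·(1 - 0)/((-1) - 7) = 7/8.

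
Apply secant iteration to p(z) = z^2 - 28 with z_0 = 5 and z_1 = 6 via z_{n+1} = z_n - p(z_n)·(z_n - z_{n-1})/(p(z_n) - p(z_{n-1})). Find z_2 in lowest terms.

58/11

p(5) = -3, p(6) = 8. z_2 = 6 - 8·(6 - 5)/(8 - (-3)) = 58/11.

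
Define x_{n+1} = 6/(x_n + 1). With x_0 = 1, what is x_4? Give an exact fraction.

30/17

x_1 = 6/(1 + 1) = 3.
x_2 = 6/(3 + 1) = 3/2.
x_3 = 6/(3/2 + 1) = 12/5.
x_4 = 6/(12/5 + 1) = 30/17.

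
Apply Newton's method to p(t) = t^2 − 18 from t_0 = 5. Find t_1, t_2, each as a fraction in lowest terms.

p'(t) = 2t.
p(5) = 7, p'(5) = 10, so t_1 = 5 − 7/10 = 43/10.
p(43/10) = 49/100, p'(43/10) = 43/5, so t_2 = (43/10) − (49/100)/(43/5) = 3649/860.

t_1 = 43/10, t_2 = 3649/860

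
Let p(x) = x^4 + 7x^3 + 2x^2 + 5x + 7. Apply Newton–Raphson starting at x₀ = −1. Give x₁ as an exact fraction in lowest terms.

p'(x) = 4x^3 + 21x^2 + 4x + 5.
p(−1) = −2, p'(−1) = 18, so x₁ = (−1) − (−2)/18 = −8/9.

−8/9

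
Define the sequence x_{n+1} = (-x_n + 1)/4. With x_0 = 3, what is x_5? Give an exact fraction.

x_1 = (-3 + 1)/4 = -1/2.
x_2 = (-(-1/2) + 1)/4 = 3/8.
x_3 = (-(3/8) + 1)/4 = 5/32.
x_4 = (-(5/32) + 1)/4 = 27/128.
x_5 = (-(27/128) + 1)/4 = 101/512.

101/512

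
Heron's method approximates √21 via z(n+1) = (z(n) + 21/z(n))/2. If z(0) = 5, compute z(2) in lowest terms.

z(1) = (5 + 21/5)/2 = 23/5.
z(2) = (23/5 + 21/(23/5))/2 = 527/115.

527/115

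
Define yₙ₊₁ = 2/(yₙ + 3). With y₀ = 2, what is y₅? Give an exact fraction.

y₁ = 2/(2 + 3) = 2/5.
y₂ = 2/(2/5 + 3) = 10/17.
y₃ = 2/(10/17 + 3) = 34/61.
y₄ = 2/(34/61 + 3) = 122/217.
y₅ = 2/(122/217 + 3) = 434/773.

434/773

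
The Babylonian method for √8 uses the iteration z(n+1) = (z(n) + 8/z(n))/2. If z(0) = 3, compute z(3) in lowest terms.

665857/235416

z(1) = (3 + 8/3)/2 = 17/6.
z(2) = (17/6 + 8/(17/6))/2 = 577/204.
z(3) = (577/204 + 8/(577/204))/2 = 665857/235416.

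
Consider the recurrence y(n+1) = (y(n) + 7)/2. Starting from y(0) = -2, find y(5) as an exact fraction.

215/32

y(1) = ((-2) + 7)/2 = 5/2.
y(2) = ((5/2) + 7)/2 = 19/4.
y(3) = ((19/4) + 7)/2 = 47/8.
y(4) = ((47/8) + 7)/2 = 103/16.
y(5) = ((103/16) + 7)/2 = 215/32.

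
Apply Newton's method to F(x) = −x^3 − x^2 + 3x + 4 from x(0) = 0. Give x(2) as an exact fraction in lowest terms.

−28/9

F'(x) = −3x^2 − 2x + 3.
F(0) = 4, F'(0) = 3, so x(1) = 0 − 4/3 = −4/3.
F(−4/3) = 16/27, F'(−4/3) = 1/3, so x(2) = (−4/3) − (16/27)/(1/3) = −28/9.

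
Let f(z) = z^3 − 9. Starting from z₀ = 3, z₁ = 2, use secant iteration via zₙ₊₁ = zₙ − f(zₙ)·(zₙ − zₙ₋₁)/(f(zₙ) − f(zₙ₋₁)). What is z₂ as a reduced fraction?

f(3) = 18, f(2) = −1. z₂ = 2 − (−1)·(2 − 3)/((−1) − 18) = 39/19.

39/19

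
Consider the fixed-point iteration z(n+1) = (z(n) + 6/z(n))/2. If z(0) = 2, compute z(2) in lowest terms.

49/20

z(1) = (2 + 6/2)/2 = 5/2.
z(2) = (5/2 + 6/(5/2))/2 = 49/20.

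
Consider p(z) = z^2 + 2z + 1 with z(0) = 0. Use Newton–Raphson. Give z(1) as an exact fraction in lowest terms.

p'(z) = 2z + 2.
p(0) = 1, p'(0) = 2, so z(1) = 0 − 1/2 = −1/2.

−1/2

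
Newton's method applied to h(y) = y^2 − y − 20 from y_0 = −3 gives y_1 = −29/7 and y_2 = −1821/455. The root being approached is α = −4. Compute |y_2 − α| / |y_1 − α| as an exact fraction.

y_1 − α = −29/7 − (−4) = −29/7 + 4 = −1/7, so |y_1 − α| = 1/7.
y_2 − α = −1821/455 − (−4) = −1821/455 + 4 = −1/455, so |y_2 − α| = 1/455.
Ratio = (1/455) / (1/7) = 1/65.

1/65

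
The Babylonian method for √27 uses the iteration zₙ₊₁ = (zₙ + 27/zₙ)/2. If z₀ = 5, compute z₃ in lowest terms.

3650401/702520

z₁ = (5 + 27/5)/2 = 26/5.
z₂ = (26/5 + 27/(26/5))/2 = 1351/260.
z₃ = (1351/260 + 27/(1351/260))/2 = 3650401/702520.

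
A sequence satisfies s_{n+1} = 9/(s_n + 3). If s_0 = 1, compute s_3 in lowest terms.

21/11

s_1 = 9/(1 + 3) = 9/4.
s_2 = 9/(9/4 + 3) = 12/7.
s_3 = 9/(12/7 + 3) = 21/11.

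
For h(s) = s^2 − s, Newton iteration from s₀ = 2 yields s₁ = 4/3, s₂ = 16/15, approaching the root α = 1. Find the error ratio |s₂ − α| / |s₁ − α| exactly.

1/5

s₁ − α = 4/3 − 1 = 1/3, so |s₁ − α| = 1/3.
s₂ − α = 16/15 − 1 = 1/15, so |s₂ − α| = 1/15.
Ratio = (1/15) / (1/3) = 1/5.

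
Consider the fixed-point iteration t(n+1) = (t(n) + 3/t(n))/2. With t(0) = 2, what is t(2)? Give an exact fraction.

t(1) = (2 + 3/2)/2 = 7/4.
t(2) = (7/4 + 3/(7/4))/2 = 97/56.

97/56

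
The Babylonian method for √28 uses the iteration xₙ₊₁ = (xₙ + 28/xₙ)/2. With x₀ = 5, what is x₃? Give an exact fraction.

62921681/11891080

x₁ = (5 + 28/5)/2 = 53/10.
x₂ = (53/10 + 28/(53/10))/2 = 5609/1060.
x₃ = (5609/1060 + 28/(5609/1060))/2 = 62921681/11891080.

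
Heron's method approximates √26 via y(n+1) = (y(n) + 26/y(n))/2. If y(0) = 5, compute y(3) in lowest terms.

54100801/10610040

y(1) = (5 + 26/5)/2 = 51/10.
y(2) = (51/10 + 26/(51/10))/2 = 5201/1020.
y(3) = (5201/1020 + 26/(5201/1020))/2 = 54100801/10610040.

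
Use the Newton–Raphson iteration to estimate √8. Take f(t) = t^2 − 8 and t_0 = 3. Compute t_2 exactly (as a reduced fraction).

f'(t) = 2t.
f(3) = 1, f'(3) = 6, so t_1 = 3 − 1/6 = 17/6.
f(17/6) = 1/36, f'(17/6) = 17/3, so t_2 = (17/6) − (1/36)/(17/3) = 577/204.

577/204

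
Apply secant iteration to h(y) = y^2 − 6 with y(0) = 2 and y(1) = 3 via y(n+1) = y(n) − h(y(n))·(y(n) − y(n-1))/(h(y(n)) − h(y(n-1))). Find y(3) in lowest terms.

22/9

h(2) = −2, h(3) = 3. y(2) = 3 − 3·(3 − 2)/(3 − (−2)) = 12/5.
h(3) = 3, h(12/5) = −6/25. y(3) = (12/5) − (−6/25)·((12/5) − 3)/((−6/25) − 3) = 22/9.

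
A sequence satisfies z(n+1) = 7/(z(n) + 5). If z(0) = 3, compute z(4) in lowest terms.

2037/1784

z(1) = 7/(3 + 5) = 7/8.
z(2) = 7/(7/8 + 5) = 56/47.
z(3) = 7/(56/47 + 5) = 329/291.
z(4) = 7/(329/291 + 5) = 2037/1784.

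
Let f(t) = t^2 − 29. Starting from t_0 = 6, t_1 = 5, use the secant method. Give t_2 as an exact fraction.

59/11

f(6) = 7, f(5) = −4. t_2 = 5 − (−4)·(5 − 6)/((−4) − 7) = 59/11.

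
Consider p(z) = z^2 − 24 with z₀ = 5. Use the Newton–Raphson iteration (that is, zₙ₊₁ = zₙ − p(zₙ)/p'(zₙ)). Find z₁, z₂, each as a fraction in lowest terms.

z₁ = 49/10, z₂ = 4801/980

p'(z) = 2z.
p(5) = 1, p'(5) = 10, so z₁ = 5 − 1/10 = 49/10.
p(49/10) = 1/100, p'(49/10) = 49/5, so z₂ = (49/10) − (1/100)/(49/5) = 4801/980.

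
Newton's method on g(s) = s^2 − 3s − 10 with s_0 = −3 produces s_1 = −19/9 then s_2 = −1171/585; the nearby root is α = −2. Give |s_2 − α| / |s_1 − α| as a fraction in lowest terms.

1/65

s_1 − α = −19/9 − (−2) = −19/9 + 2 = −1/9, so |s_1 − α| = 1/9.
s_2 − α = −1171/585 − (−2) = −1171/585 + 2 = −1/585, so |s_2 − α| = 1/585.
Ratio = (1/585) / (1/9) = 1/65.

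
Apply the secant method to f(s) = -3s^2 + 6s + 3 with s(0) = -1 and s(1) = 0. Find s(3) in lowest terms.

-3/7

f(-1) = -6, f(0) = 3. s(2) = 0 - 3·(0 - (-1))/(3 - (-6)) = -1/3.
f(0) = 3, f(-1/3) = 2/3. s(3) = (-1/3) - (2/3)·((-1/3) - 0)/((2/3) - 3) = -3/7.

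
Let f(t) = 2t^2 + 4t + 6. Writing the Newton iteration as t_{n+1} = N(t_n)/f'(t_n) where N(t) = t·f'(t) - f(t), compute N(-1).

f'(t) = 4t + 4.
N(t) = t·f'(t) - f(t) = t·(4t + 4) - (2t^2 + 4t + 6) = 2t^2 - 6.
N(-1) = -4.

-4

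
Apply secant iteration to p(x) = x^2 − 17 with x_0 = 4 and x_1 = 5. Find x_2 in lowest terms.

p(4) = −1, p(5) = 8. x_2 = 5 − 8·(5 − 4)/(8 − (−1)) = 37/9.

37/9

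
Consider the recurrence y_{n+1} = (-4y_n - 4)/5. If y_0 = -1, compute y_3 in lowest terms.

-4/25

y_1 = (-4·(-1) - 4)/5 = 0.
y_2 = (-4·0 - 4)/5 = -4/5.
y_3 = (-4·(-4/5) - 4)/5 = -4/25.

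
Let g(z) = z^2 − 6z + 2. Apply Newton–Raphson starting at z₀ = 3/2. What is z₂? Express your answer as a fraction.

287/888

g'(z) = 2z − 6.
g(3/2) = −19/4, g'(3/2) = −3, so z₁ = (3/2) − (−19/4)/(−3) = −1/12.
g(−1/12) = 361/144, g'(−1/12) = −37/6, so z₂ = (−1/12) − (361/144)/(−37/6) = 287/888.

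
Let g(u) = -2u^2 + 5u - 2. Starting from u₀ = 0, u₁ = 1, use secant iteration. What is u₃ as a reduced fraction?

2/5

g(0) = -2, g(1) = 1. u₂ = 1 - 1·(1 - 0)/(1 - (-2)) = 2/3.
g(1) = 1, g(2/3) = 4/9. u₃ = (2/3) - (4/9)·((2/3) - 1)/((4/9) - 1) = 2/5.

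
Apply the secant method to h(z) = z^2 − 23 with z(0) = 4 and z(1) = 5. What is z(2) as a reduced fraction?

43/9

h(4) = −7, h(5) = 2. z(2) = 5 − 2·(5 − 4)/(2 − (−7)) = 43/9.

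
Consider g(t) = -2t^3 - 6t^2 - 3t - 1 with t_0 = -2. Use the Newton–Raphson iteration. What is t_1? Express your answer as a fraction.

-3

g'(t) = -6t^2 - 12t - 3.
g(-2) = -3, g'(-2) = -3, so t_1 = (-2) - (-3)/(-3) = -3.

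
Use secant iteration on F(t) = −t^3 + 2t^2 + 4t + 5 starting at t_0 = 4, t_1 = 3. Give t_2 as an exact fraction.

65/19

F(4) = −11, F(3) = 8. t_2 = 3 − 8·(3 − 4)/(8 − (−11)) = 65/19.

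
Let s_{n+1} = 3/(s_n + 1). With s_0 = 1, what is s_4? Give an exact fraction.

s_1 = 3/(1 + 1) = 3/2.
s_2 = 3/(3/2 + 1) = 6/5.
s_3 = 3/(6/5 + 1) = 15/11.
s_4 = 3/(15/11 + 1) = 33/26.

33/26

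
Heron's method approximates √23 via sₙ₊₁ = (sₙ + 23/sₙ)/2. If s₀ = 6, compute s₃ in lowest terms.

92261137/19237776

s₁ = (6 + 23/6)/2 = 59/12.
s₂ = (59/12 + 23/(59/12))/2 = 6793/1416.
s₃ = (6793/1416 + 23/(6793/1416))/2 = 92261137/19237776.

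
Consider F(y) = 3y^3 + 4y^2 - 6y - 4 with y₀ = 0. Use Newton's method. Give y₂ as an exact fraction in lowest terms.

F'(y) = 9y^2 + 8y - 6.
F(0) = -4, F'(0) = -6, so y₁ = 0 - (-4)/(-6) = -2/3.
F(-2/3) = 8/9, F'(-2/3) = -22/3, so y₂ = (-2/3) - (8/9)/(-22/3) = -6/11.

-6/11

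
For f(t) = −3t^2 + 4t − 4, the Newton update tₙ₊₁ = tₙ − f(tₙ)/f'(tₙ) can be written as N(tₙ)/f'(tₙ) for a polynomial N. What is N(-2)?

f'(t) = −6t + 4.
N(t) = t·f'(t) − f(t) = t·(−6t + 4) − (−3t^2 + 4t − 4) = −3t^2 + 4.
N(-2) = −8.

−8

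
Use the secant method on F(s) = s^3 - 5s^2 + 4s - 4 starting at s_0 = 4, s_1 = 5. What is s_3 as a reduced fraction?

2305/541

F(4) = -4, F(5) = 16. s_2 = 5 - 16·(5 - 4)/(16 - (-4)) = 21/5.
F(5) = 16, F(21/5) = -164/125. s_3 = (21/5) - (-164/125)·((21/5) - 5)/((-164/125) - 16) = 2305/541.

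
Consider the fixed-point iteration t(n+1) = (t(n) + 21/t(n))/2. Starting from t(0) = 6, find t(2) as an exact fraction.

t(1) = (6 + 21/6)/2 = 19/4.
t(2) = (19/4 + 21/(19/4))/2 = 697/152.

697/152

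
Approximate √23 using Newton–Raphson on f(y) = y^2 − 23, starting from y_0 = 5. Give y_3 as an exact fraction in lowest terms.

2649601/552480

f'(y) = 2y.
f(5) = 2, f'(5) = 10, so y_1 = 5 − 2/10 = 24/5.
f(24/5) = 1/25, f'(24/5) = 48/5, so y_2 = (24/5) − (1/25)/(48/5) = 1151/240.
f(1151/240) = 1/57600, f'(1151/240) = 1151/120, so y_3 = (1151/240) − (1/57600)/(1151/120) = 2649601/552480.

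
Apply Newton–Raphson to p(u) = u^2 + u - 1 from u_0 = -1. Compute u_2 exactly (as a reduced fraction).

-5/3

p'(u) = 2u + 1.
p(-1) = -1, p'(-1) = -1, so u_1 = (-1) - (-1)/(-1) = -2.
p(-2) = 1, p'(-2) = -3, so u_2 = (-2) - 1/(-3) = -5/3.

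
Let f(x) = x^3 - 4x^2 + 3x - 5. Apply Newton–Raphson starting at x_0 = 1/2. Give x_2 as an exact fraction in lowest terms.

f'(x) = 3x^2 - 8x + 3.
f(1/2) = -35/8, f'(1/2) = -1/4, so x_1 = (1/2) - (-35/8)/(-1/4) = -17.
f(-17) = -6125, f'(-17) = 1006, so x_2 = (-17) - (-6125)/1006 = -10977/1006.

-10977/1006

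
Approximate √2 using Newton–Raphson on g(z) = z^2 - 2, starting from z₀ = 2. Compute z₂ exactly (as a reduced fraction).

17/12

g'(z) = 2z.
g(2) = 2, g'(2) = 4, so z₁ = 2 - 2/4 = 3/2.
g(3/2) = 1/4, g'(3/2) = 3, so z₂ = (3/2) - (1/4)/3 = 17/12.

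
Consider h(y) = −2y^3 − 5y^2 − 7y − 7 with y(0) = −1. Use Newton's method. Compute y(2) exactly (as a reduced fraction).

h'(y) = −6y^2 − 10y − 7.
h(−1) = −3, h'(−1) = −3, so y(1) = (−1) − (−3)/(−3) = −2.
h(−2) = 3, h'(−2) = −11, so y(2) = (−2) − 3/(−11) = −19/11.

−19/11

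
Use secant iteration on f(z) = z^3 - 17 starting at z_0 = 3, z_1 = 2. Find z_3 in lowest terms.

4709/1813

f(3) = 10, f(2) = -9. z_2 = 2 - (-9)·(2 - 3)/((-9) - 10) = 47/19.
f(2) = -9, f(47/19) = -12780/6859. z_3 = (47/19) - (-12780/6859)·((47/19) - 2)/((-12780/6859) - (-9)) = 4709/1813.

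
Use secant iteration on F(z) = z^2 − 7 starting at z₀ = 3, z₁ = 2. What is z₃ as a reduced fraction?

61/23

F(3) = 2, F(2) = −3. z₂ = 2 − (−3)·(2 − 3)/((−3) − 2) = 13/5.
F(2) = −3, F(13/5) = −6/25. z₃ = (13/5) − (−6/25)·((13/5) − 2)/((−6/25) − (−3)) = 61/23.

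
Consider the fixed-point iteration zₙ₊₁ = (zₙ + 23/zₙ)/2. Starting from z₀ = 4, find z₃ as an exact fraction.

z₁ = (4 + 23/4)/2 = 39/8.
z₂ = (39/8 + 23/(39/8))/2 = 2993/624.
z₃ = (2993/624 + 23/(2993/624))/2 = 17913697/3735264.

17913697/3735264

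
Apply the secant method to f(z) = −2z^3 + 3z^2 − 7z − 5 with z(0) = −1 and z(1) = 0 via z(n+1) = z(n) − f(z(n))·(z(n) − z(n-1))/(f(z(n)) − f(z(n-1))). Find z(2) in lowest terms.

f(−1) = 7, f(0) = −5. z(2) = 0 − (−5)·(0 − (−1))/((−5) − 7) = −5/12.

−5/12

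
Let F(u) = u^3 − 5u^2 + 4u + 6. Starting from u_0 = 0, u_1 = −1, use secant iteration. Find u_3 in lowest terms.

−249/349

F(0) = 6, F(−1) = −4. u_2 = (−1) − (−4)·((−1) − 0)/((−4) − 6) = −3/5.
F(−1) = −4, F(−3/5) = 198/125. u_3 = (−3/5) − (198/125)·((−3/5) − (−1))/((198/125) − (−4)) = −249/349.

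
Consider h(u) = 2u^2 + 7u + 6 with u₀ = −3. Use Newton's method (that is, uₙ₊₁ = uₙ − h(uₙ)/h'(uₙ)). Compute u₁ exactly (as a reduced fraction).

h'(u) = 4u + 7.
h(−3) = 3, h'(−3) = −5, so u₁ = (−3) − 3/(−5) = −12/5.

−12/5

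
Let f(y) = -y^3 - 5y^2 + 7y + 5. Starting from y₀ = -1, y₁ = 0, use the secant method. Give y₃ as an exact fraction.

f(-1) = -6, f(0) = 5. y₂ = 0 - 5·(0 - (-1))/(5 - (-6)) = -5/11.
f(0) = 5, f(-5/11) = 1170/1331. y₃ = (-5/11) - (1170/1331)·((-5/11) - 0)/((1170/1331) - 5) = -605/1097.

-605/1097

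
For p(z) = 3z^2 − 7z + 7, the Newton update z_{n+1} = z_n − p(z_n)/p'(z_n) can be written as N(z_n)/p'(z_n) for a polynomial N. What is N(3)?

20

p'(z) = 6z − 7.
N(z) = z·p'(z) − p(z) = z·(6z − 7) − (3z^2 − 7z + 7) = 3z^2 − 7.
N(3) = 20.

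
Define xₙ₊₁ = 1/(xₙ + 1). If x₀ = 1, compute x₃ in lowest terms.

3/5

x₁ = 1/(1 + 1) = 1/2.
x₂ = 1/(1/2 + 1) = 2/3.
x₃ = 1/(2/3 + 1) = 3/5.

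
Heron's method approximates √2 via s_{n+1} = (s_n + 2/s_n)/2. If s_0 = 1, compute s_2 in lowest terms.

17/12

s_1 = (1 + 2/1)/2 = 3/2.
s_2 = (3/2 + 2/(3/2))/2 = 17/12.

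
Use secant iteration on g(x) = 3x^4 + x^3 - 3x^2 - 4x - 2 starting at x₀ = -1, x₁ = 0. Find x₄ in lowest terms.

-5436/6823

g(-1) = 1, g(0) = -2. x₂ = 0 - (-2)·(0 - (-1))/((-2) - 1) = -2/3.
g(0) = -2, g(-2/3) = -10/27. x₃ = (-2/3) - (-10/27)·((-2/3) - 0)/((-10/27) - (-2)) = -9/11.
g(-2/3) = -10/27, g(-9/11) = 895/14641. x₄ = (-9/11) - (895/14641)·((-9/11) - (-2/3))/((895/14641) - (-10/27)) = -5436/6823.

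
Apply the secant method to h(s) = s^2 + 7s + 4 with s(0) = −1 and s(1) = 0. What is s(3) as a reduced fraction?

−12/19

h(−1) = −2, h(0) = 4. s(2) = 0 − 4·(0 − (−1))/(4 − (−2)) = −2/3.
h(0) = 4, h(−2/3) = −2/9. s(3) = (−2/3) − (−2/9)·((−2/3) − 0)/((−2/9) − 4) = −12/19.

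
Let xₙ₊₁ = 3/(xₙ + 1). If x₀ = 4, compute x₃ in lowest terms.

x₁ = 3/(4 + 1) = 3/5.
x₂ = 3/(3/5 + 1) = 15/8.
x₃ = 3/(15/8 + 1) = 24/23.

24/23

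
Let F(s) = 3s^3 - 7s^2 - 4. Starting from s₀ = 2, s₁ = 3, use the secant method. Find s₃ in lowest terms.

4142/1663

F(2) = -8, F(3) = 14. s₂ = 3 - 14·(3 - 2)/(14 - (-8)) = 26/11.
F(3) = 14, F(26/11) = -4648/1331. s₃ = (26/11) - (-4648/1331)·((26/11) - 3)/((-4648/1331) - 14) = 4142/1663.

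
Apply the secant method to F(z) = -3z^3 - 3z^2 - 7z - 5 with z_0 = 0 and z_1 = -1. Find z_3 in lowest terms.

-160/209

F(0) = -5, F(-1) = 2. z_2 = (-1) - 2·((-1) - 0)/(2 - (-5)) = -5/7.
F(-1) = 2, F(-5/7) = -150/343. z_3 = (-5/7) - (-150/343)·((-5/7) - (-1))/((-150/343) - 2) = -160/209.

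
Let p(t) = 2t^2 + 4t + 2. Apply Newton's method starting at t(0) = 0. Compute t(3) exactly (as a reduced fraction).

−7/8

p'(t) = 4t + 4.
p(0) = 2, p'(0) = 4, so t(1) = 0 − 2/4 = −1/2.
p(−1/2) = 1/2, p'(−1/2) = 2, so t(2) = (−1/2) − (1/2)/2 = −3/4.
p(−3/4) = 1/8, p'(−3/4) = 1, so t(3) = (−3/4) − (1/8)/1 = −7/8.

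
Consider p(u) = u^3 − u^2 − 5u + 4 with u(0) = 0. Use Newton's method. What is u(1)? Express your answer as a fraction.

p'(u) = 3u^2 − 2u − 5.
p(0) = 4, p'(0) = −5, so u(1) = 0 − 4/(−5) = 4/5.

4/5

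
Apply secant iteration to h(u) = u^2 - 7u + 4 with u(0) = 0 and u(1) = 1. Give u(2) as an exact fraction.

2/3

h(0) = 4, h(1) = -2. u(2) = 1 - (-2)·(1 - 0)/((-2) - 4) = 2/3.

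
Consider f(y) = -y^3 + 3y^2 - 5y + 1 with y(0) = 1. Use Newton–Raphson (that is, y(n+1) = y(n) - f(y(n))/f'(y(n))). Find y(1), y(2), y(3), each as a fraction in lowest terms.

y(1) = 0, y(2) = 1/5, y(3) = 8/35

f'(y) = -3y^2 + 6y - 5.
f(1) = -2, f'(1) = -2, so y(1) = 1 - (-2)/(-2) = 0.
f(0) = 1, f'(0) = -5, so y(2) = 0 - 1/(-5) = 1/5.
f(1/5) = 14/125, f'(1/5) = -98/25, so y(3) = (1/5) - (14/125)/(-98/25) = 8/35.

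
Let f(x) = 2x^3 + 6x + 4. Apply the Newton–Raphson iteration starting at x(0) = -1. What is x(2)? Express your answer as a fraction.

f'(x) = 6x^2 + 6.
f(-1) = -4, f'(-1) = 12, so x(1) = (-1) - (-4)/12 = -2/3.
f(-2/3) = -16/27, f'(-2/3) = 26/3, so x(2) = (-2/3) - (-16/27)/(26/3) = -70/117.

-70/117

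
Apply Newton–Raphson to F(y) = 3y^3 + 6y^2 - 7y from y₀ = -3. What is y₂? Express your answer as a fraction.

-122472/43339

F'(y) = 9y^2 + 12y - 7.
F(-3) = -6, F'(-3) = 38, so y₁ = (-3) - (-6)/38 = -54/19.
F(-54/19) = -3510/6859, F'(-54/19) = 11405/361, so y₂ = (-54/19) - (-3510/6859)/(11405/361) = -122472/43339.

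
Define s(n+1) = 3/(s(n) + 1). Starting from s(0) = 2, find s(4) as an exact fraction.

15/11

s(1) = 3/(2 + 1) = 1.
s(2) = 3/(1 + 1) = 3/2.
s(3) = 3/(3/2 + 1) = 6/5.
s(4) = 3/(6/5 + 1) = 15/11.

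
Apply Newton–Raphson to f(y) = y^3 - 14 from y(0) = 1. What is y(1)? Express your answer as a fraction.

16/3

f'(y) = 3y^2.
f(1) = -13, f'(1) = 3, so y(1) = 1 - (-13)/3 = 16/3.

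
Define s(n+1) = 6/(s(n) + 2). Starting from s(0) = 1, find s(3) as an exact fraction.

12/7

s(1) = 6/(1 + 2) = 2.
s(2) = 6/(2 + 2) = 3/2.
s(3) = 6/(3/2 + 2) = 12/7.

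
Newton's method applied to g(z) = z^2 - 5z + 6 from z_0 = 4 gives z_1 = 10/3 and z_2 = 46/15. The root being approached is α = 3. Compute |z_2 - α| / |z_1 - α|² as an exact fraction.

z_1 - α = 10/3 - 3 = 1/3, so |z_1 - α| = 1/3.
z_2 - α = 46/15 - 3 = 1/15, so |z_2 - α| = 1/15.
|z_1 - α|² = 1/9.
Ratio = (1/15) / (1/9) = 3/5.

3/5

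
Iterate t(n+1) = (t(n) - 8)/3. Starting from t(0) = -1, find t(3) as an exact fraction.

-35/9

t(1) = ((-1) - 8)/3 = -3.
t(2) = ((-3) - 8)/3 = -11/3.
t(3) = ((-11/3) - 8)/3 = -35/9.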